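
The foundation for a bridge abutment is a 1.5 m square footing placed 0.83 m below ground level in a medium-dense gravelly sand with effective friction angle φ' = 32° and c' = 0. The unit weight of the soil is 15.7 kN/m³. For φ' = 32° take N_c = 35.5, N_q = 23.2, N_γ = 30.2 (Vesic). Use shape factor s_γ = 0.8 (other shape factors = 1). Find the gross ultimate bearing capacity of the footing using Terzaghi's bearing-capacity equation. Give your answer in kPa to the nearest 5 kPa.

q = γ·D_f = 15.7 × 0.83 = 13.031 kPa.
q·N_q = 13.031 × 23.2 = 302.32 kPa
0.5·γ·B·N_γ·s_γ = 0.5 × 15.7 × 1.5 × 30.2 × 0.8 = 284.48 kPa
q_ult = 302.32 + 284.48 = 586.8 kPa.

q_ult ≈ 585 kPa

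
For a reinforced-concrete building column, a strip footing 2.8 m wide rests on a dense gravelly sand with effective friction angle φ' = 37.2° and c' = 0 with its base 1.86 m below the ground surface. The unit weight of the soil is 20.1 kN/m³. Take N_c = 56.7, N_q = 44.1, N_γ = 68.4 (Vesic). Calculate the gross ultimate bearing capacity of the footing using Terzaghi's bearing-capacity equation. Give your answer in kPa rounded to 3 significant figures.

q = γ·D_f = 20.1 × 1.86 = 37.386 kPa.
q·N_q = 37.386 × 44.1 = 1648.7 kPa
0.5·γ·B·N_γ = 0.5 × 20.1 × 2.8 × 68.4 = 1924.8 kPa
q_ult = 1648.7 + 1924.8 = 3573.5 kPa.

q_ult ≈ 3570 kPa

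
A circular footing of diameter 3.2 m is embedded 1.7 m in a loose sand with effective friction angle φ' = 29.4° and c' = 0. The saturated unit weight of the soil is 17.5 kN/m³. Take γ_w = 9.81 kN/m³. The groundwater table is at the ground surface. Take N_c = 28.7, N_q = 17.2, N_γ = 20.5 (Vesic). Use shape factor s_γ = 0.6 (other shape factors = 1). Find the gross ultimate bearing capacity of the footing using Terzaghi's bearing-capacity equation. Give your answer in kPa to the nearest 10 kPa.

Water table at ground surface, so effective unit weight γ' = 17.5 − 9.81 = 7.69 kN/m³ is used throughout; overburden q = 7.69 × 1.7 = 13.073 kPa; the same γ' applies in the ½γBN_γ term.
Surcharge term q·N_q = 13.073 × 17.2 = 224.86 kPa; self-weight term 0.5·γ·B·N_γ·s_γ = 0.5 × 7.69 × 3.2 × 20.5 × 0.6 = 151.34 kPa.
q_ult = 224.86 + 151.34 = 376.19 kPa.

q_ult ≈ 380 kPa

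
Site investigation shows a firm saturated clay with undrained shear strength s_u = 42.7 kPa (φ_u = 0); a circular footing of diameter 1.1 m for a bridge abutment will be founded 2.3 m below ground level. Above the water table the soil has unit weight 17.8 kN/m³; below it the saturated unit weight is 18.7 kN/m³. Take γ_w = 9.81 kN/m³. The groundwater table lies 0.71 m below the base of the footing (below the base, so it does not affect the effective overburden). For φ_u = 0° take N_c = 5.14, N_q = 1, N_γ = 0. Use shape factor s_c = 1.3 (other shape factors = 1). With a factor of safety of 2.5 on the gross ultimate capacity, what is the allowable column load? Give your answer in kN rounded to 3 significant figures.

P_all ≈ 124 kN

Effective surcharge at the founding depth q = γ·D_f = 17.8 × 2.3 = 40.94 kPa.
q_ult = c·N_c·s_c + q·N_q
     = 42.7 × 5.14 × 1.3 + 40.94 × 1
     = 285.32 + 40.94 = 326.26 kPa.
Gross allowable pressure q_all = 326.26 / 2.5 = 130.5 kPa.
Footing area = 0.9503 m², so allowable column load = 130.5 × 0.9503 = 124.02 kN.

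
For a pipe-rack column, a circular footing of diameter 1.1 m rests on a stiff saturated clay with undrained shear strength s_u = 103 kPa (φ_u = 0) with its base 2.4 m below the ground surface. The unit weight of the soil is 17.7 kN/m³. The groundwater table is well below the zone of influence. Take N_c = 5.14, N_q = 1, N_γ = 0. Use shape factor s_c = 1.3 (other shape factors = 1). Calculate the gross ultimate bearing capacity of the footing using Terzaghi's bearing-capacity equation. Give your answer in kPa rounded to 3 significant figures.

q_ult ≈ 731 kPa

q = γ·D_f = 17.7 × 2.4 = 42.48 kPa.
c·N_c·s_c = 103 × 5.14 × 1.3 = 688.25 kPa
q·N_q = 42.48 × 1 = 42.48 kPa
q_ult = 688.25 + 42.48 = 730.73 kPa.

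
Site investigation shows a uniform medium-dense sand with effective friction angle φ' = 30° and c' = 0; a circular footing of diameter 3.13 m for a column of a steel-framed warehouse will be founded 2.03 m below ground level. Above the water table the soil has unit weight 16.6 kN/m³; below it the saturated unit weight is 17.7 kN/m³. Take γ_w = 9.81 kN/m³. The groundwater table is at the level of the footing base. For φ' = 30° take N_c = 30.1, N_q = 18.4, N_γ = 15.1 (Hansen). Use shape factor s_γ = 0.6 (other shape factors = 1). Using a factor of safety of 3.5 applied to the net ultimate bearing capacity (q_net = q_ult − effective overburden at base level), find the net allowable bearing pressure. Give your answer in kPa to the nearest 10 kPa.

q = γ·D_f = 16.6 × 2.03 = 33.698 kPa.
For the ½γBN_γ term take γ' = 17.7 − 9.81 = 7.89 kN/m³ (soil below base is submerged).
q·N_q = 33.698 × 18.4 = 620.04 kPa
0.5·γ·B·N_γ·s_γ = 0.5 × 7.89 × 3.13 × 15.1 × 0.6 = 111.87 kPa
q_ult = 620.04 + 111.87 = 731.91 kPa.
Net ultimate: q_net = 731.91 − 33.698 = 698.22 kPa.
q_all(net) = 698.22 / 3.5 = 199.49 kPa.

q_all(net) ≈ 200 kPa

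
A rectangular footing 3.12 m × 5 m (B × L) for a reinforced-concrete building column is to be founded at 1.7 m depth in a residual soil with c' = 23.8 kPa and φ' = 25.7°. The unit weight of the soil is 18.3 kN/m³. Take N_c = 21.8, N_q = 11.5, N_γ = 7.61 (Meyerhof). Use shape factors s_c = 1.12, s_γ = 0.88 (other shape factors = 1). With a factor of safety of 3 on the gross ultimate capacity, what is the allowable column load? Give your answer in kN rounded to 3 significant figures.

P_all ≈ 5880 kN

Overburden at base level: q = 18.3 × 1.7 = 31.11 kPa.
Cohesion term c·N_c·s_c = 23.8 × 21.8 × 1.12 = 581.1 kPa; surcharge term q·N_q = 31.11 × 11.5 = 357.76 kPa; self-weight term 0.5·γ·B·N_γ·s_γ = 0.5 × 18.3 × 3.12 × 7.61 × 0.88 = 191.18 kPa.
q_ult = 581.1 + 357.76 + 191.18 = 1130 kPa.
Gross allowable pressure q_all = 1130 / 3 = 376.68 kPa.
Footing area = 15.6 m², so allowable column load = 376.68 × 15.6 = 5876.2 kN.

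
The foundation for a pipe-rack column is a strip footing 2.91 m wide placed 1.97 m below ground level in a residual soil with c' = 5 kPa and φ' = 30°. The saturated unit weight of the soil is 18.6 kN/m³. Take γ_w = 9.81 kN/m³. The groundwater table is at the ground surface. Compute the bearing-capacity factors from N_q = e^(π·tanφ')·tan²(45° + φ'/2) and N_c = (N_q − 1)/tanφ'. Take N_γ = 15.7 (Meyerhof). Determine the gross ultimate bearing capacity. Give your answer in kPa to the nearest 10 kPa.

q_ult ≈ 670 kPa

tan30° = 0.5774, so N_q = e^(π×0.5774)·tan²(60°) = 6.134 × 3.0 = 18.4.
N_c = (18.4 − 1)/tan30° = 30.14.
With the water table at the surface the whole profile is submerged: γ' = 18.6 − 9.81 = 8.79 kN/m³, so q = γ'·D_f = 17.316 kPa; the same γ' applies in the ½γBN_γ term.
q_ult = c·N_c + q·N_q + 0.5·γ·B·N_γ
     = 5 × 30.14 + 17.316 × 18.401 + 0.5 × 8.79 × 2.91 × 15.7
     = 150.7 + 318.64 + 200.79 = 670.13 kPa.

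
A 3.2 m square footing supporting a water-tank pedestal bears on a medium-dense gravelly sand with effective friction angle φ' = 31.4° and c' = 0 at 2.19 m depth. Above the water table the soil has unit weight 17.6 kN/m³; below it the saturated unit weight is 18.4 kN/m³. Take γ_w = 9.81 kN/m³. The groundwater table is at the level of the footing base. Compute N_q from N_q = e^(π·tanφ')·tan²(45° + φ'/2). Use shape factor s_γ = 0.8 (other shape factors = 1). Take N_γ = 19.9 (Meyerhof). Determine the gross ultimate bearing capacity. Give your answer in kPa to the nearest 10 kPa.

tan31.4° = 0.6104, so N_q = e^(π×0.6104)·tan²(60.7°) = 6.805 × 3.175 = 21.61.
Effective surcharge at the founding depth q = γ·D_f = 17.6 × 2.19 = 38.544 kPa.
The water table coincides with the base, so in the self-weight term γ → γ' = 8.59 kN/m³.
q_ult = q·N_q + 0.5·γ·B·N_γ·s_γ
     = 38.544 × 21.608 + 0.5 × 8.59 × 3.2 × 19.9 × 0.8
     = 832.88 + 218.8 = 1051.7 kPa.

q_ult ≈ 1050 kPa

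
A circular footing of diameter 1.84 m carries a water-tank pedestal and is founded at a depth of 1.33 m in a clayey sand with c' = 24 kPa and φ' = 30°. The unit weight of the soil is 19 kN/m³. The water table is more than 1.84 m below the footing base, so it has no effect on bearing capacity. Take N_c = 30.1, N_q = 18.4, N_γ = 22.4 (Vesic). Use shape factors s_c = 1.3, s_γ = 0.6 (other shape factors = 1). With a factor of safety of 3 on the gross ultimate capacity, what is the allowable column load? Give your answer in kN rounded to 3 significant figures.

q = γ·D_f = 19 × 1.33 = 25.27 kPa.
c·N_c·s_c = 24 × 30.1 × 1.3 = 939.12 kPa
q·N_q = 25.27 × 18.4 = 464.97 kPa
0.5·γ·B·N_γ·s_γ = 0.5 × 19 × 1.84 × 22.4 × 0.6 = 234.93 kPa
q_ult = 939.12 + 464.97 + 234.93 = 1639 kPa.
Gross allowable pressure q_all = 1639 / 3 = 546.34 kPa.
Footing area = 2.659 m², so allowable column load = 546.34 × 2.659 = 1452.7 kN.

P_all ≈ 1450 kN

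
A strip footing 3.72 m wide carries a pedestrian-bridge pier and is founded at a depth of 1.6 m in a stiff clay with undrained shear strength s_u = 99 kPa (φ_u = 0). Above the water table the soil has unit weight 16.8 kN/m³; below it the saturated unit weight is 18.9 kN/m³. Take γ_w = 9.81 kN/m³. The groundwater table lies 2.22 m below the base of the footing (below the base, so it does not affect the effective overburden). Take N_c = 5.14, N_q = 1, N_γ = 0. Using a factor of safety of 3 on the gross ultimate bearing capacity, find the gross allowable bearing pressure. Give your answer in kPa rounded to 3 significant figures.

Effective surcharge at the founding depth q = γ·D_f = 16.8 × 1.6 = 26.88 kPa.
q_ult = c·N_c + q·N_q
     = 99 × 5.14 + 26.88 × 1
     = 508.86 + 26.88 = 535.74 kPa.
q_all = 535.74 / 3 = 178.58 kPa.

q_all ≈ 179 kPa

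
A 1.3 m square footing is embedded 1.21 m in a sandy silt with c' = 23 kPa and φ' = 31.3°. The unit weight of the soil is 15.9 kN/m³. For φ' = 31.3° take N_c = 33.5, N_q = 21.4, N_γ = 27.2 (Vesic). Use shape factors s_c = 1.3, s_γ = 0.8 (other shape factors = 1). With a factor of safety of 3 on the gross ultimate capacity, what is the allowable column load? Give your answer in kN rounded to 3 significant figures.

P_all ≈ 923 kN

Effective surcharge at the founding depth q = γ·D_f = 15.9 × 1.21 = 19.239 kPa.
q_ult = c·N_c·s_c + q·N_q + 0.5·γ·B·N_γ·s_γ
     = 23 × 33.5 × 1.3 + 19.239 × 21.4 + 0.5 × 15.9 × 1.3 × 27.2 × 0.8
     = 1001.7 + 411.71 + 224.89 = 1638.3 kPa.
Gross allowable pressure q_all = 1638.3 / 3 = 546.08 kPa.
Footing area = 1.69 m², so allowable column load = 546.08 × 1.69 = 922.88 kN.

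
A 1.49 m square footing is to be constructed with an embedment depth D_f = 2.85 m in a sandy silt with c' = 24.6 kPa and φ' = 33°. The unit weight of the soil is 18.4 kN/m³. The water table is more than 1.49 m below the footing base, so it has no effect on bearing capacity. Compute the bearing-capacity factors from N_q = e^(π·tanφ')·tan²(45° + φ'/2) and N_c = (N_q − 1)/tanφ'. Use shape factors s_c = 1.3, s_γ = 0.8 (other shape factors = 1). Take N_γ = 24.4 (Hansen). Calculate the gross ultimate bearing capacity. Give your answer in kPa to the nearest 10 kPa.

q_ult ≈ 2870 kPa

tan33° = 0.6494, so N_q = e^(π×0.6494)·tan²(61.5°) = 7.692 × 3.392 = 26.09.
N_c = (26.09 − 1)/tan33° = 38.64.
Effective surcharge at the founding depth q = γ·D_f = 18.4 × 2.85 = 52.44 kPa.
q_ult = c·N_c·s_c + q·N_q + 0.5·γ·B·N_γ·s_γ
     = 24.6 × 38.638 × 1.3 + 52.44 × 26.092 + 0.5 × 18.4 × 1.49 × 24.4 × 0.8
     = 1235.7 + 1368.3 + 267.58 = 2871.5 kPa.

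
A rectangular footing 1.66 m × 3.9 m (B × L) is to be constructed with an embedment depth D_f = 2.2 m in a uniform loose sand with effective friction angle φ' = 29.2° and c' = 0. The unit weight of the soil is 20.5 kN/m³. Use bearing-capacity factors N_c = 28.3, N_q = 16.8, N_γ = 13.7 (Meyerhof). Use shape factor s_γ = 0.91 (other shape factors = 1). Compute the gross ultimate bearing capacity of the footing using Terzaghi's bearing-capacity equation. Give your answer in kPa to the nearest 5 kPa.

q_ult ≈ 970 kPa

Effective surcharge at the founding depth q = γ·D_f = 20.5 × 2.2 = 45.1 kPa.
q_ult = q·N_q + 0.5·γ·B·N_γ·s_γ
     = 45.1 × 16.8 + 0.5 × 20.5 × 1.66 × 13.7 × 0.91
     = 757.68 + 212.13 = 969.81 kPa.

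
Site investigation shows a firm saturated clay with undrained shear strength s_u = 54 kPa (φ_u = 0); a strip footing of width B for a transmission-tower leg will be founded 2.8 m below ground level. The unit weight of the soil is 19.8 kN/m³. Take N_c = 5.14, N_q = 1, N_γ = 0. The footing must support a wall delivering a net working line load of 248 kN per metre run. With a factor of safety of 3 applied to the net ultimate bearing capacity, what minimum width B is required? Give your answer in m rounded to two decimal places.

q = γ·D_f = 19.8 × 2.8 = 55.44 kPa.
c·N_c = 54 × 5.14 = 277.56 kPa
q·N_q = 55.44 × 1 = 55.44 kPa
q_ult = 277.56 + 55.44 = 333 kPa.
For φ = 0 the ½γBN_γ term vanishes, so q_ult is independent of B. q_net = 333 − 55.44 = 277.56 kPa; q_all(net) = 277.56/3 = 92.52 kPa.
Required width B = w / q_all(net) = 248 / 92.52 = 2.681 m.

B = 2.68 m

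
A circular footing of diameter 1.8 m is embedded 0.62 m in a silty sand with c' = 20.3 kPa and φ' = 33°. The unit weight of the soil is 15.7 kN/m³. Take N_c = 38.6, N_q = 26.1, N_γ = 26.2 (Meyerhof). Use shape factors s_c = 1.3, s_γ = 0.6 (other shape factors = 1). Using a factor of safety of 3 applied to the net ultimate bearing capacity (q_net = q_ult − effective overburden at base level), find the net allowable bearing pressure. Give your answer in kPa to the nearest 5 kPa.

q_all(net) ≈ 495 kPa

q = γ·D_f = 15.7 × 0.62 = 9.734 kPa.
c·N_c·s_c = 20.3 × 38.6 × 1.3 = 1018.7 kPa
q·N_q = 9.734 × 26.1 = 254.06 kPa
0.5·γ·B·N_γ·s_γ = 0.5 × 15.7 × 1.8 × 26.2 × 0.6 = 222.12 kPa
q_ult = 1018.7 + 254.06 + 222.12 = 1494.8 kPa.
Net ultimate: q_net = 1494.8 − 9.734 = 1485.1 kPa.
q_all(net) = 1485.1 / 3 = 495.03 kPa.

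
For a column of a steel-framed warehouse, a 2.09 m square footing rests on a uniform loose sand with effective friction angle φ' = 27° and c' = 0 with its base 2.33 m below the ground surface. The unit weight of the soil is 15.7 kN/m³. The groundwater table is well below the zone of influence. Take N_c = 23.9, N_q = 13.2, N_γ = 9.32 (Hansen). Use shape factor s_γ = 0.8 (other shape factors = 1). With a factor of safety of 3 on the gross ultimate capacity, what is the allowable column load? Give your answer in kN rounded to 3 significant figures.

P_all ≈ 881 kN

Effective surcharge at the founding depth q = γ·D_f = 15.7 × 2.33 = 36.581 kPa.
q_ult = q·N_q + 0.5·γ·B·N_γ·s_γ
     = 36.581 × 13.2 + 0.5 × 15.7 × 2.09 × 9.32 × 0.8
     = 482.87 + 122.33 = 605.2 kPa.
Gross allowable pressure q_all = 605.2 / 3 = 201.73 kPa.
Footing area = 4.3681 m², so allowable column load = 201.73 × 4.3681 = 881.19 kN.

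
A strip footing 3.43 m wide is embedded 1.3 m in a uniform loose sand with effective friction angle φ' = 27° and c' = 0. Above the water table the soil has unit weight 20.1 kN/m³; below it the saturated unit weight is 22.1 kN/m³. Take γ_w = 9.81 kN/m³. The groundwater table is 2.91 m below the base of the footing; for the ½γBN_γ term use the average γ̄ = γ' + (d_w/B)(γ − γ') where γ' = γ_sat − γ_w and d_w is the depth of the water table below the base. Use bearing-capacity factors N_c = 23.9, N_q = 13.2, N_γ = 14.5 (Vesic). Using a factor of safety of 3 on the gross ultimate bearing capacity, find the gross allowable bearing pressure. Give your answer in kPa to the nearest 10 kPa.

Effective surcharge at the founding depth q = γ·D_f = 20.1 × 1.3 = 26.13 kPa.
With d_w = 2.91 m < B, γ̄ = 12.29 + (2.91/3.43) × (20.1 − 12.29) = 18.916 kN/m³.
q_ult = q·N_q + 0.5·γ·B·N_γ
     = 26.13 × 13.2 + 0.5 × 18.916 × 3.43 × 14.5
     = 344.92 + 470.39 = 815.31 kPa.
q_all = 815.31 / 3 = 271.77 kPa.

q_all ≈ 270 kPa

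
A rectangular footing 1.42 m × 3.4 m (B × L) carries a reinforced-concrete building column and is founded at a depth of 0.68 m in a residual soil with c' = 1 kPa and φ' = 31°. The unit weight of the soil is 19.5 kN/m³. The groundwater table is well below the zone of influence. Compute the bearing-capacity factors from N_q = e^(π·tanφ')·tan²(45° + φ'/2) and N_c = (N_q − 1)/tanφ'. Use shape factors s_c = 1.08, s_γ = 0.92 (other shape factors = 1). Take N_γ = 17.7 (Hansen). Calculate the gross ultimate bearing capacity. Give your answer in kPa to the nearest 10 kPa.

q_ult ≈ 530 kPa

tan31° = 0.6009, so N_q = e^(π×0.6009)·tan²(60.5°) = 6.604 × 3.124 = 20.63.
N_c = (20.63 − 1)/tan31° = 32.67.
q = γ·D_f = 19.5 × 0.68 = 13.26 kPa.
c·N_c·s_c = 1 × 32.671 × 1.08 = 35.285 kPa
q·N_q = 13.26 × 20.631 = 273.56 kPa
0.5·γ·B·N_γ·s_γ = 0.5 × 19.5 × 1.42 × 17.7 × 0.92 = 225.45 kPa
q_ult = 35.285 + 273.56 + 225.45 = 534.3 kPa.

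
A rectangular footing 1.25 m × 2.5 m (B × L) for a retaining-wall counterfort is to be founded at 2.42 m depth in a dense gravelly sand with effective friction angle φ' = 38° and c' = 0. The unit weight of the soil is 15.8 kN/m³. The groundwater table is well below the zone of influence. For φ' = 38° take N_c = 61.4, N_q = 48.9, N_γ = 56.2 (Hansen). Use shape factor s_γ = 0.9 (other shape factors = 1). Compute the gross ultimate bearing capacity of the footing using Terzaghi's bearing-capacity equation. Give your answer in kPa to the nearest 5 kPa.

q_ult ≈ 2370 kPa

q = γ·D_f = 15.8 × 2.42 = 38.236 kPa.
q·N_q = 38.236 × 48.9 = 1869.7 kPa
0.5·γ·B·N_γ·s_γ = 0.5 × 15.8 × 1.25 × 56.2 × 0.9 = 499.48 kPa
q_ult = 1869.7 + 499.48 = 2369.2 kPa.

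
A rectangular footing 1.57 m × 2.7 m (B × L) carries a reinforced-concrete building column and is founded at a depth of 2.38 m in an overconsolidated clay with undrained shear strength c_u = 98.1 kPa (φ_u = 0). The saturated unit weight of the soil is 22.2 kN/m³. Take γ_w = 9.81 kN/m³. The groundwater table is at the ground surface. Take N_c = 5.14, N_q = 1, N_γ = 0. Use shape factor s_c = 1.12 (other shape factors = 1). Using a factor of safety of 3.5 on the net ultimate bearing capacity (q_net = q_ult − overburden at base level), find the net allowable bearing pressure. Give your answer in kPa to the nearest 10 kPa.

q_all(net) ≈ 160 kPa

With the water table at the surface the whole profile is submerged: γ' = 22.2 − 9.81 = 12.39 kN/m³, so q = γ'·D_f = 29.488 kPa.
q_ult = c·N_c·s_c + q·N_q
     = 98.1 × 5.14 × 1.12 + 29.488 × 1
     = 564.74 + 29.488 = 594.23 kPa.
q_net = 594.23 − 29.488 = 564.74 kPa.
q_all(net) = 564.74 / 3.5 = 161.35 kPa.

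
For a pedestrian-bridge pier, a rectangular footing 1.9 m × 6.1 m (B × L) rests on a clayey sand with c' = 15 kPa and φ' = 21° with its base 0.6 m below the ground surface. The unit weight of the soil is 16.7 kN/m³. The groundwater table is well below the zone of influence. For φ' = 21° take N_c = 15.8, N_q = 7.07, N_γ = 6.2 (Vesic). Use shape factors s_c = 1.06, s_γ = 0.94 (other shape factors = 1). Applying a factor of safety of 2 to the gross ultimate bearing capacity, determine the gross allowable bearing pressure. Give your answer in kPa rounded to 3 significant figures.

Effective surcharge at the founding depth q = γ·D_f = 16.7 × 0.6 = 10.02 kPa.
q_ult = c·N_c·s_c + q·N_q + 0.5·γ·B·N_γ·s_γ
     = 15 × 15.8 × 1.06 + 10.02 × 7.07 + 0.5 × 16.7 × 1.9 × 6.2 × 0.94
     = 251.22 + 70.841 + 92.461 = 414.52 kPa.
q_all = q_ult / FS = 414.52 / 2 = 207.26 kPa.

q_all ≈ 207 kPa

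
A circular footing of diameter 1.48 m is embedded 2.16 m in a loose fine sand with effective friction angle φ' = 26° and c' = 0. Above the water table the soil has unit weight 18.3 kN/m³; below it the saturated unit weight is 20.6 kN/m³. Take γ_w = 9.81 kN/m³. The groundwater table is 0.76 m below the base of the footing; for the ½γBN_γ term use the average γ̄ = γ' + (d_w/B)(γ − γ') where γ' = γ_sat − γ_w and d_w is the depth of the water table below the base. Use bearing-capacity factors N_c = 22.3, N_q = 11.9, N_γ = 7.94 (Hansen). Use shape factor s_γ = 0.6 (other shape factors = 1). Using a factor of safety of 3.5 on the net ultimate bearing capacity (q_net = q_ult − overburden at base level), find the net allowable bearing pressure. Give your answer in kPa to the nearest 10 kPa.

q_all(net) ≈ 140 kPa

Effective surcharge at the founding depth q = γ·D_f = 18.3 × 2.16 = 39.528 kPa.
With d_w = 0.76 m < B, γ̄ = 10.79 + (0.76/1.48) × (18.3 − 10.79) = 14.646 kN/m³.
q_ult = q·N_q + 0.5·γ·B·N_γ·s_γ
     = 39.528 × 11.9 + 0.5 × 14.646 × 1.48 × 7.94 × 0.6
     = 470.38 + 51.634 = 522.02 kPa.
q_net = 522.02 − 39.528 = 482.49 kPa.
q_all(net) = 482.49 / 3.5 = 137.85 kPa.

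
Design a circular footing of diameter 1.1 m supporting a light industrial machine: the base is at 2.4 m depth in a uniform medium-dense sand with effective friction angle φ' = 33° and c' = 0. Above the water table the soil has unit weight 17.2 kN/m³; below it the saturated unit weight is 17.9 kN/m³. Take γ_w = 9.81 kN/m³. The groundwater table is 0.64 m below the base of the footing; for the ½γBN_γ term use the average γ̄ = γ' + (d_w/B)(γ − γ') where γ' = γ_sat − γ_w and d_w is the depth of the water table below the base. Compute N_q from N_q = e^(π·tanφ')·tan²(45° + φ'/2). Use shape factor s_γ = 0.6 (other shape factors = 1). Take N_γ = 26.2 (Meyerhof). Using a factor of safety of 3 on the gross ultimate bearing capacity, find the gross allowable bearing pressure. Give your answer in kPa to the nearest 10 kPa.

q_all ≈ 400 kPa

N_q = e^(π·tan33°)·tan²(61.5°) = 26.09.
q = γ·D_f = 17.2 × 2.4 = 41.28 kPa.
γ' = 8.09 kN/m³; averaging over the depth B below the base, γ̄ = γ' + (d_w/B)(γ − γ') = 13.39 kN/m³.
q·N_q = 41.28 × 26.092 = 1077.1 kPa
0.5·γ·B·N_γ·s_γ = 0.5 × 13.39 × 1.1 × 26.2 × 0.6 = 115.77 kPa
q_ult = 1077.1 + 115.77 = 1192.9 kPa.
q_all = 1192.9 / 3 = 397.62 kPa.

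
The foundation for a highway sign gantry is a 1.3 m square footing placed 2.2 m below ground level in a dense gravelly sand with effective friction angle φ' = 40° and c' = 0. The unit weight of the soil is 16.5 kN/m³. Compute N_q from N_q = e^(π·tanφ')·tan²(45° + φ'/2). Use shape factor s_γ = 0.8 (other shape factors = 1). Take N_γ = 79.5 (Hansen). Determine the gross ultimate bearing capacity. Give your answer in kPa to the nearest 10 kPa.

tan40° = 0.8391, so N_q = e^(π×0.8391)·tan²(65°) = 13.959 × 4.599 = 64.2.
q = γ·D_f = 16.5 × 2.2 = 36.3 kPa.
q·N_q = 36.3 × 64.195 = 2330.3 kPa
0.5·γ·B·N_γ·s_γ = 0.5 × 16.5 × 1.3 × 79.5 × 0.8 = 682.11 kPa
q_ult = 2330.3 + 682.11 = 3012.4 kPa.

q_ult ≈ 3010 kPa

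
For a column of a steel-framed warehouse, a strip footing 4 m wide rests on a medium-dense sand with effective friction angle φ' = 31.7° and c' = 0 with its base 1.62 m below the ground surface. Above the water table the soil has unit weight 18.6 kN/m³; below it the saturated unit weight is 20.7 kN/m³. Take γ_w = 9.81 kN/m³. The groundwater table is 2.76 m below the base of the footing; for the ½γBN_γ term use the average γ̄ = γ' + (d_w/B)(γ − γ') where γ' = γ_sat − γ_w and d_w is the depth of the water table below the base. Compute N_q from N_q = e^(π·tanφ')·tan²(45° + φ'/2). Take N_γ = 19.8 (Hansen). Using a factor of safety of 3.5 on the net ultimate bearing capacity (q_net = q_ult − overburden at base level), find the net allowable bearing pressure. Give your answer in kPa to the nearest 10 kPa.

N_q = e^(π·tan31.7°)·tan²(60.85°) = 22.38.
q = γ·D_f = 18.6 × 1.62 = 30.132 kPa.
γ' = 10.89 kN/m³; averaging over the depth B below the base, γ̄ = γ' + (d_w/B)(γ − γ') = 16.21 kN/m³.
q·N_q = 30.132 × 22.377 = 674.26 kPa
0.5·γ·B·N_γ = 0.5 × 16.21 × 4 × 19.8 = 641.91 kPa
q_ult = 674.26 + 641.91 = 1316.2 kPa.
q_net = 1316.2 − 30.132 = 1286 kPa.
q_all(net) = 1286 / 3.5 = 367.44 kPa.

q_all(net) ≈ 370 kPa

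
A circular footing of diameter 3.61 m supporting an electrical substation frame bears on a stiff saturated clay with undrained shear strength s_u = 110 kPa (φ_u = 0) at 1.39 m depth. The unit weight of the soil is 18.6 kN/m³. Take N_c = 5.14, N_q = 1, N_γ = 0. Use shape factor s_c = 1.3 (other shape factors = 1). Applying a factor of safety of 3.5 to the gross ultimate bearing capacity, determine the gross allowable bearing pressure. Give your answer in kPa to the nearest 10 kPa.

Overburden at base level: q = 18.6 × 1.39 = 25.854 kPa.
Cohesion term c·N_c·s_c = 110 × 5.14 × 1.3 = 735.02 kPa; surcharge term q·N_q = 25.854 × 1 = 25.854 kPa.
q_ult = 735.02 + 25.854 = 760.87 kPa.
q_all = q_ult / FS = 760.87 / 3.5 = 217.39 kPa.

q_all ≈ 220 kPa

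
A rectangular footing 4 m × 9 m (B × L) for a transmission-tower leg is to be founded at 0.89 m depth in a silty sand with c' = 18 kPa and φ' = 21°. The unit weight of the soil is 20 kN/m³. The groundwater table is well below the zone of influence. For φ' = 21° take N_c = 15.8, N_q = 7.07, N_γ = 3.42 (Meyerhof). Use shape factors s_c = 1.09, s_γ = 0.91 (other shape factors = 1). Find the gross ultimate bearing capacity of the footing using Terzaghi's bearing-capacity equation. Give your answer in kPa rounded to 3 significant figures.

q_ult ≈ 560 kPa

q = γ·D_f = 20 × 0.89 = 17.8 kPa.
c·N_c·s_c = 18 × 15.8 × 1.09 = 310 kPa
q·N_q = 17.8 × 7.07 = 125.85 kPa
0.5·γ·B·N_γ·s_γ = 0.5 × 20 × 4 × 3.42 × 0.91 = 124.49 kPa
q_ult = 310 + 125.85 + 124.49 = 560.33 kPa.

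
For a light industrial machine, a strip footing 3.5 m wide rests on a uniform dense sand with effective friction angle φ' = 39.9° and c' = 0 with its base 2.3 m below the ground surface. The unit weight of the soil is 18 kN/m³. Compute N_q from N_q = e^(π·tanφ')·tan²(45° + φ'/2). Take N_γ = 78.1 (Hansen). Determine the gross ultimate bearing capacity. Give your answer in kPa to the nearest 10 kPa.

q_ult ≈ 5080 kPa

tan39.9° = 0.8361, so N_q = e^(π×0.8361)·tan²(64.95°) = 13.829 × 4.578 = 63.31.
Overburden at base level: q = 18 × 2.3 = 41.4 kPa.
Surcharge term q·N_q = 41.4 × 63.31 = 2621 kPa; self-weight term 0.5·γ·B·N_γ = 0.5 × 18 × 3.5 × 78.1 = 2460.1 kPa.
q_ult = 2621 + 2460.1 = 5081.2 kPa.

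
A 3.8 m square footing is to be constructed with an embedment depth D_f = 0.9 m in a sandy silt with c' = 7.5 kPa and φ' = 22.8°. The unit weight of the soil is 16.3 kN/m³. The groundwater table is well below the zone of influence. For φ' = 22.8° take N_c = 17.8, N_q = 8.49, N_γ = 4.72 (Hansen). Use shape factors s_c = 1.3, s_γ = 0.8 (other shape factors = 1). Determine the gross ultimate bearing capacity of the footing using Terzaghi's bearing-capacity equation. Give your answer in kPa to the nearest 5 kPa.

q = γ·D_f = 16.3 × 0.9 = 14.67 kPa.
c·N_c·s_c = 7.5 × 17.8 × 1.3 = 173.55 kPa
q·N_q = 14.67 × 8.49 = 124.55 kPa
0.5·γ·B·N_γ·s_γ = 0.5 × 16.3 × 3.8 × 4.72 × 0.8 = 116.94 kPa
q_ult = 173.55 + 124.55 + 116.94 = 415.04 kPa.

q_ult ≈ 415 kPa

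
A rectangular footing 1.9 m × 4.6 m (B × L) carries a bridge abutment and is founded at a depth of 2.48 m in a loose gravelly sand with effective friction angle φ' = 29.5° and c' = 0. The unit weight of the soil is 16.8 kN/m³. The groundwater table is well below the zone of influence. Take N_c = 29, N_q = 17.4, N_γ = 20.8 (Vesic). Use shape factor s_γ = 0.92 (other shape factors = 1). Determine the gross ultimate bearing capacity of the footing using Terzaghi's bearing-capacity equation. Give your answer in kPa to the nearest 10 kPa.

Overburden at base level: q = 16.8 × 2.48 = 41.664 kPa.
Surcharge term q·N_q = 41.664 × 17.4 = 724.95 kPa; self-weight term 0.5·γ·B·N_γ·s_γ = 0.5 × 16.8 × 1.9 × 20.8 × 0.92 = 305.41 kPa.
q_ult = 724.95 + 305.41 = 1030.4 kPa.

q_ult ≈ 1030 kPa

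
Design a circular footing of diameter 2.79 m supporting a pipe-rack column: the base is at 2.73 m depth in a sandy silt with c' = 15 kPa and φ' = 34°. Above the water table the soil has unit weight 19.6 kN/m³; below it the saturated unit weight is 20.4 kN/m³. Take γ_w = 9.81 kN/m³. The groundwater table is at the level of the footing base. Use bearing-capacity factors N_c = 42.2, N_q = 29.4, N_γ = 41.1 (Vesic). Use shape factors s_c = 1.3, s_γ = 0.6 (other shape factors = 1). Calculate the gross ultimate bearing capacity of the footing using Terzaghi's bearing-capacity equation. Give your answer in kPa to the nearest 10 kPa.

q_ult ≈ 2760 kPa

Overburden at base level: q = 19.6 × 2.73 = 53.508 kPa.
Below the base the soil is submerged, so the ½γBN_γ term uses γ' = 20.4 − 9.81 = 10.59 kN/m³.
Cohesion term c·N_c·s_c = 15 × 42.2 × 1.3 = 822.9 kPa; surcharge term q·N_q = 53.508 × 29.4 = 1573.1 kPa; self-weight term 0.5·γ·B·N_γ·s_γ = 0.5 × 10.59 × 2.79 × 41.1 × 0.6 = 364.3 kPa.
q_ult = 822.9 + 1573.1 + 364.3 = 2760.3 kPa.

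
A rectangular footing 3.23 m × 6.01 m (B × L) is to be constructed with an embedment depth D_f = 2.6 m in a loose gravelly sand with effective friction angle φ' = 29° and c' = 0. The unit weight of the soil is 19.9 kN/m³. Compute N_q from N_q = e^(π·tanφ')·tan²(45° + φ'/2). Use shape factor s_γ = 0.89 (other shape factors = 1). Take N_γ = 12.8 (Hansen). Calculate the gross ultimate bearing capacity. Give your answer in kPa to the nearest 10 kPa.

tan29° = 0.5543, so N_q = e^(π×0.5543)·tan²(59.5°) = 5.705 × 2.882 = 16.44.
q = γ·D_f = 19.9 × 2.6 = 51.74 kPa.
q·N_q = 51.74 × 16.443 = 850.78 kPa
0.5·γ·B·N_γ·s_γ = 0.5 × 19.9 × 3.23 × 12.8 × 0.89 = 366.12 kPa
q_ult = 850.78 + 366.12 = 1216.9 kPa.

q_ult ≈ 1220 kPa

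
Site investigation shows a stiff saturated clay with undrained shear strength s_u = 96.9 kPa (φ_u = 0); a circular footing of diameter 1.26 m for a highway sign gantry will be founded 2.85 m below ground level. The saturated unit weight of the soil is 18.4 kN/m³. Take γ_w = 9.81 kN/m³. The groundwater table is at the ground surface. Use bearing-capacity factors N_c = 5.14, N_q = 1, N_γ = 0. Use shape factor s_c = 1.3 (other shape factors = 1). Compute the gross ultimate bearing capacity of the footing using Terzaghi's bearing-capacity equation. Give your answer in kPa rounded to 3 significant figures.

q_ult ≈ 672 kPa

γ' = 18.4 − 9.81 = 8.59 kN/m³ (submerged throughout). q = 8.59 × 2.85 = 24.481 kPa.
c·N_c·s_c = 96.9 × 5.14 × 1.3 = 647.49 kPa
q·N_q = 24.481 × 1 = 24.481 kPa
q_ult = 647.49 + 24.481 = 671.97 kPa.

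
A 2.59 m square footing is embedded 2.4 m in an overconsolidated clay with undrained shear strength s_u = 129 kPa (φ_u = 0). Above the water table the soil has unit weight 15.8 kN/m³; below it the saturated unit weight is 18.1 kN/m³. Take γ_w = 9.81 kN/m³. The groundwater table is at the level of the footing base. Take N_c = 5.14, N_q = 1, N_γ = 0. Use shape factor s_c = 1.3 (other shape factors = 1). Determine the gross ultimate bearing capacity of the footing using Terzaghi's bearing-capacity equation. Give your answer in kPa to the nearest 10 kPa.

q_ult ≈ 900 kPa

Overburden at base level: q = 15.8 × 2.4 = 37.92 kPa.
Cohesion term c·N_c·s_c = 129 × 5.14 × 1.3 = 861.98 kPa; surcharge term q·N_q = 37.92 × 1 = 37.92 kPa.
q_ult = 861.98 + 37.92 = 899.9 kPa.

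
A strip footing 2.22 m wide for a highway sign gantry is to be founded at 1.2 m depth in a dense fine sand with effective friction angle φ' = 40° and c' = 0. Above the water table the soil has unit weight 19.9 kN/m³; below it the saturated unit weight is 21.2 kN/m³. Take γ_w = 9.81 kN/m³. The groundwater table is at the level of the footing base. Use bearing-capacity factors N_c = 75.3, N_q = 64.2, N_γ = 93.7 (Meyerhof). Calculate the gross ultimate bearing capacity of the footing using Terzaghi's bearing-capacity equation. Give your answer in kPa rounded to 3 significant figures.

q_ult ≈ 2720 kPa

q = γ·D_f = 19.9 × 1.2 = 23.88 kPa.
For the ½γBN_γ term take γ' = 21.2 − 9.81 = 11.39 kN/m³ (soil below base is submerged).
q·N_q = 23.88 × 64.2 = 1533.1 kPa
0.5·γ·B·N_γ = 0.5 × 11.39 × 2.22 × 93.7 = 1184.6 kPa
q_ult = 1533.1 + 1184.6 = 2717.7 kPa.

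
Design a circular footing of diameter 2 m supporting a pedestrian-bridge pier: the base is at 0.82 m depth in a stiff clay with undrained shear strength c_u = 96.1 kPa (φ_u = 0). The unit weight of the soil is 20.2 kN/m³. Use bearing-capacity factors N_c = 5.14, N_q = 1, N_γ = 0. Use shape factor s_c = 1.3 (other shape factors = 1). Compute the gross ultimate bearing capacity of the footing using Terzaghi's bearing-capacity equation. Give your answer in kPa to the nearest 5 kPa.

Effective surcharge at the founding depth q = γ·D_f = 20.2 × 0.82 = 16.564 kPa.
q_ult = c·N_c·s_c + q·N_q
     = 96.1 × 5.14 × 1.3 + 16.564 × 1
     = 642.14 + 16.564 = 658.7 kPa.

q_ult ≈ 660 kPa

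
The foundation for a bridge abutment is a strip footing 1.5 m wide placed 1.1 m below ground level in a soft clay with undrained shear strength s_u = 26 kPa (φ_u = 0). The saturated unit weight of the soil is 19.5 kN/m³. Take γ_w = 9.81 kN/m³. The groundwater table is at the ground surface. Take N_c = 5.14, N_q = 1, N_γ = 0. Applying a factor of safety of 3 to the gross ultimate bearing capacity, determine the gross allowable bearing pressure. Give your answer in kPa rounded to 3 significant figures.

With the water table at the surface the whole profile is submerged: γ' = 19.5 − 9.81 = 9.69 kN/m³, so q = γ'·D_f = 10.659 kPa.
q_ult = c·N_c + q·N_q
     = 26 × 5.14 + 10.659 × 1
     = 133.64 + 10.659 = 144.3 kPa.
q_all = q_ult / FS = 144.3 / 3 = 48.1 kPa.

q_all ≈ 48.1 kPa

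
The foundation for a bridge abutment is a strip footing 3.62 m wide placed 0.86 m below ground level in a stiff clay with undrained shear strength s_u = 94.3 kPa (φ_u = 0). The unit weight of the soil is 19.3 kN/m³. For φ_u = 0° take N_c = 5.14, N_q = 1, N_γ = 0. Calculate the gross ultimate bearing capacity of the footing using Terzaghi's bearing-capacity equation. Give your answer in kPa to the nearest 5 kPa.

q_ult ≈ 500 kPa

Overburden at base level: q = 19.3 × 0.86 = 16.598 kPa.
Cohesion term c·N_c = 94.3 × 5.14 = 484.7 kPa; surcharge term q·N_q = 16.598 × 1 = 16.598 kPa.
q_ult = 484.7 + 16.598 = 501.3 kPa.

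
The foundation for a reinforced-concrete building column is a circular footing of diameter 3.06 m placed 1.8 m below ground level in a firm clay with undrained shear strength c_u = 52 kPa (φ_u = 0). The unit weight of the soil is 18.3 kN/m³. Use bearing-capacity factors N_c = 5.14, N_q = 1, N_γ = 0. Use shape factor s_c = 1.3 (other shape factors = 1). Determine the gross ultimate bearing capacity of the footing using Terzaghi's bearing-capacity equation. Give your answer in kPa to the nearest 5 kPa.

Effective surcharge at the founding depth q = γ·D_f = 18.3 × 1.8 = 32.94 kPa.
q_ult = c·N_c·s_c + q·N_q
     = 52 × 5.14 × 1.3 + 32.94 × 1
     = 347.46 + 32.94 = 380.4 kPa.

q_ult ≈ 380 kPa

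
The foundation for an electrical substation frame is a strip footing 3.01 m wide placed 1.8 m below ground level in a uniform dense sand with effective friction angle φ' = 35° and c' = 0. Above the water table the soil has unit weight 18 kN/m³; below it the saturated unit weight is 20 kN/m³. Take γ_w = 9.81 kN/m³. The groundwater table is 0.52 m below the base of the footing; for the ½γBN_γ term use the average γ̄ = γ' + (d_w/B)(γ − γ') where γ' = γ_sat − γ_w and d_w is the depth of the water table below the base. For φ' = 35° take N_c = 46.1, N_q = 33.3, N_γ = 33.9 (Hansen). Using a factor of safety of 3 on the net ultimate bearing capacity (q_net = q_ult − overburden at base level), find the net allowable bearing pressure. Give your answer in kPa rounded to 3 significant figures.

q_all(net) ≈ 545 kPa

q = γ·D_f = 18 × 1.8 = 32.4 kPa.
γ' = 10.19 kN/m³; averaging over the depth B below the base, γ̄ = γ' + (d_w/B)(γ − γ') = 11.539 kN/m³.
q·N_q = 32.4 × 33.3 = 1078.9 kPa
0.5·γ·B·N_γ = 0.5 × 11.539 × 3.01 × 33.9 = 588.73 kPa
q_ult = 1078.9 + 588.73 = 1667.6 kPa.
q_net = 1667.6 − 32.4 = 1635.2 kPa.
q_all(net) = 1635.2 / 3 = 545.08 kPa.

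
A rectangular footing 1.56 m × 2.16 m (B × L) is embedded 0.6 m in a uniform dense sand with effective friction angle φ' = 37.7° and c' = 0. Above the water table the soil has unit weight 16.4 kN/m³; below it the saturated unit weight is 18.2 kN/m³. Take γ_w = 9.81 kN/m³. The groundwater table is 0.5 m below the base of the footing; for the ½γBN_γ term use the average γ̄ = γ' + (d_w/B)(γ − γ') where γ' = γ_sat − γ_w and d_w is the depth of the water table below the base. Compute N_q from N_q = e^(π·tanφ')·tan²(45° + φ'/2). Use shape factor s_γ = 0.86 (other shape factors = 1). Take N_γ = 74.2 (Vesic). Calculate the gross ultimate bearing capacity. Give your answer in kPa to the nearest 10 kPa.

tan37.7° = 0.7729, so N_q = e^(π×0.7729)·tan²(63.85°) = 11.337 × 4.148 = 47.03.
Overburden at base level: q = 16.4 × 0.6 = 9.84 kPa.
The water table is 0.5 m below the base (< B = 1.56 m), so the ½γBN_γ term uses γ̄ = γ' + (d_w/B)(γ − γ') = 8.39 + (0.5/1.56)(16.4 − 8.39) = 10.957 kN/m³.
Surcharge term q·N_q = 9.84 × 47.031 = 462.79 kPa; self-weight term 0.5·γ·B·N_γ·s_γ = 0.5 × 10.957 × 1.56 × 74.2 × 0.86 = 545.38 kPa.
q_ult = 462.79 + 545.38 = 1008.2 kPa.

q_ult ≈ 1010 kPa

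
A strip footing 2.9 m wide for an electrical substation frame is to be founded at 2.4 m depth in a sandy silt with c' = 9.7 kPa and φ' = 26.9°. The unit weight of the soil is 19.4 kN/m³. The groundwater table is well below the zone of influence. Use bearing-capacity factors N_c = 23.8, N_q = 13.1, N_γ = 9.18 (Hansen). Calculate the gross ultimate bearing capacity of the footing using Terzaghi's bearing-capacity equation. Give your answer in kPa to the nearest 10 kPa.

q_ult ≈ 1100 kPa

Effective surcharge at the founding depth q = γ·D_f = 19.4 × 2.4 = 46.56 kPa.
q_ult = c·N_c + q·N_q + 0.5·γ·B·N_γ
     = 9.7 × 23.8 + 46.56 × 13.1 + 0.5 × 19.4 × 2.9 × 9.18
     = 230.86 + 609.94 + 258.23 = 1099 kPa.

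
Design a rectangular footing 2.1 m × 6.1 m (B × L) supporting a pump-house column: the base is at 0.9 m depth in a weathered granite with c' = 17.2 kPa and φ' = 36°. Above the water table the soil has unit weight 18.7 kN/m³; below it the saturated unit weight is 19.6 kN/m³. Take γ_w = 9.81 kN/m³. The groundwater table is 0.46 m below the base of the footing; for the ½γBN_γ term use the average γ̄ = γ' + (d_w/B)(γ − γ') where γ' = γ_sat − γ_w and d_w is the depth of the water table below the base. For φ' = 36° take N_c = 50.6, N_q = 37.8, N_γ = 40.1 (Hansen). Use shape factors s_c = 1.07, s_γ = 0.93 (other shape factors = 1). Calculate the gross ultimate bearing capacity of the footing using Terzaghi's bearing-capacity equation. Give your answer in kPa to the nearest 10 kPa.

q_ult ≈ 2030 kPa

Overburden at base level: q = 18.7 × 0.9 = 16.83 kPa.
The water table is 0.46 m below the base (< B = 2.1 m), so the ½γBN_γ term uses γ̄ = γ' + (d_w/B)(γ − γ') = 9.79 + (0.46/2.1)(18.7 − 9.79) = 11.742 kN/m³.
Cohesion term c·N_c·s_c = 17.2 × 50.6 × 1.07 = 931.24 kPa; surcharge term q·N_q = 16.83 × 37.8 = 636.17 kPa; self-weight term 0.5·γ·B·N_γ·s_γ = 0.5 × 11.742 × 2.1 × 40.1 × 0.93 = 459.78 kPa.
q_ult = 931.24 + 636.17 + 459.78 = 2027.2 kPa.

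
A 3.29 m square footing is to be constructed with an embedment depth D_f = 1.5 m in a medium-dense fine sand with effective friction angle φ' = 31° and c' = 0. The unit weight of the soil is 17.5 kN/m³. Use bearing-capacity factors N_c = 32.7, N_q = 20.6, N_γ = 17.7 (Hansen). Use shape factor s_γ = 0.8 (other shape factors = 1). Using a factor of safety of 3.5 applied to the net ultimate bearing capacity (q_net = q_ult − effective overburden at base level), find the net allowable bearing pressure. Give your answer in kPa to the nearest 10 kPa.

q_all(net) ≈ 260 kPa

Effective surcharge at the founding depth q = γ·D_f = 17.5 × 1.5 = 26.25 kPa.
q_ult = q·N_q + 0.5·γ·B·N_γ·s_γ
     = 26.25 × 20.6 + 0.5 × 17.5 × 3.29 × 17.7 × 0.8
     = 540.75 + 407.63 = 948.38 kPa.
Net ultimate: q_net = 948.38 − 26.25 = 922.13 kPa.
q_all(net) = 922.13 / 3.5 = 263.47 kPa.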